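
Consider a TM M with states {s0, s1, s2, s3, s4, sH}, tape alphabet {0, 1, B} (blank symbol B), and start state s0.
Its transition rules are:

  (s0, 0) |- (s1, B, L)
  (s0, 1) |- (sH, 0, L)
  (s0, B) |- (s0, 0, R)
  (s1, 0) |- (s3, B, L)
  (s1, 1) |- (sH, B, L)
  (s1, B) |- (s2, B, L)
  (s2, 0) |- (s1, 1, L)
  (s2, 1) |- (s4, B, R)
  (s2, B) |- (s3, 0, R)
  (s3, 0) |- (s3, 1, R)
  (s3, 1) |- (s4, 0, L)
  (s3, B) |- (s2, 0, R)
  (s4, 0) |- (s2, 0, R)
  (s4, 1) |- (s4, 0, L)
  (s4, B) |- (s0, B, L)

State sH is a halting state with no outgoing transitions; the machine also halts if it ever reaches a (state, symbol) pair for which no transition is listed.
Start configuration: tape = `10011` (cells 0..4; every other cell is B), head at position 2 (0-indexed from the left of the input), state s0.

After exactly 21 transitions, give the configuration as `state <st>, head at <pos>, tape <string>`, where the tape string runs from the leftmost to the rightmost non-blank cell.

state=s0 head=2 tape=BB10[0]11   (s0,0)→(s1,B,L)
state=s1 head=1 tape=BB1[0]B11   (s1,0)→(s3,B,L)
state=s3 head=0 tape=BB[1]BB11   (s3,1)→(s4,0,L)
state=s4 head=-1 tape=B[B]0BB11   (s4,B)→(s0,B,L)
state=s0 head=-2 tape=[B]B0BB11   (s0,B)→(s0,0,R)
state=s0 head=-1 tape=0[B]0BB11   (s0,B)→(s0,0,R)
state=s0 head=0 tape=00[0]BB11   (s0,0)→(s1,B,L)
state=s1 head=-1 tape=0[0]BBB11   (s1,0)→(s3,B,L)
state=s3 head=-2 tape=[0]BBBB11   (s3,0)→(s3,1,R)
state=s3 head=-1 tape=1[B]BBB11   (s3,B)→(s2,0,R)
state=s2 head=0 tape=10[B]BB11   (s2,B)→(s3,0,R)
state=s3 head=1 tape=100[B]B11   (s3,B)→(s2,0,R)
state=s2 head=2 tape=1000[B]11   (s2,B)→(s3,0,R)
state=s3 head=3 tape=10000[1]1   (s3,1)→(s4,0,L)
state=s4 head=2 tape=1000[0]01   (s4,0)→(s2,0,R)
state=s2 head=3 tape=10000[0]1   (s2,0)→(s1,1,L)
state=s1 head=2 tape=1000[0]11   (s1,0)→(s3,B,L)
state=s3 head=1 tape=100[0]B11   (s3,0)→(s3,1,R)
state=s3 head=2 tape=1001[B]11   (s3,B)→(s2,0,R)
state=s2 head=3 tape=10010[1]1   (s2,1)→(s4,B,R)
state=s4 head=4 tape=10010B[1]   (s4,1)→(s4,0,L)
state=s4 head=3 tape=10010[B]0
After 21 steps: state s4, head at 3, tape 10010B0.

state s4, head at 3, tape 10010B0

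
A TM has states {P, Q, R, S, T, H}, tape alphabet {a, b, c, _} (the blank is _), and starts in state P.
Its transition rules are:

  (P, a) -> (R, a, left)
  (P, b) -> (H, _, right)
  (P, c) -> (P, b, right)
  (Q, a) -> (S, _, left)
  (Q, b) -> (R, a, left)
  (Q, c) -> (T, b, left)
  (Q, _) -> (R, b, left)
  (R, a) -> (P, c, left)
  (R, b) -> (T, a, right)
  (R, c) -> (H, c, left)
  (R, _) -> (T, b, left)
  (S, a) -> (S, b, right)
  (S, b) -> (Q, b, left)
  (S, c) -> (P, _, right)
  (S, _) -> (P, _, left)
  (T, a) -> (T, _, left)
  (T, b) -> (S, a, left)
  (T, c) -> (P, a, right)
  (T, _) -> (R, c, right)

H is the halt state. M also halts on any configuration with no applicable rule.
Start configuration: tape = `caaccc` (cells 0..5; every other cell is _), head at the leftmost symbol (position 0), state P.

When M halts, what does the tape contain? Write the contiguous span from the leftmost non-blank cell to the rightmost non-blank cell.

state=P head=0 tape=_[c]aaccc   (P,c)→(P,b,right)
state=P head=1 tape=_b[a]accc   (P,a)→(R,a,left)
state=R head=0 tape=_[b]aaccc   (R,b)→(T,a,right)
state=T head=1 tape=_a[a]accc   (T,a)→(T,_,left)
state=T head=0 tape=_[a]_accc   (T,a)→(T,_,left)
state=T head=-1 tape=[_]__accc   (T,_)→(R,c,right)
state=R head=0 tape=c[_]_accc   (R,_)→(T,b,left)
state=T head=-1 tape=[c]b_accc   (T,c)→(P,a,right)
state=P head=0 tape=a[b]_accc   (P,b)→(H,_,right)
state=H head=1 tape=a_[_]accc
The non-blank tape span at halt is a__accc.

a__accc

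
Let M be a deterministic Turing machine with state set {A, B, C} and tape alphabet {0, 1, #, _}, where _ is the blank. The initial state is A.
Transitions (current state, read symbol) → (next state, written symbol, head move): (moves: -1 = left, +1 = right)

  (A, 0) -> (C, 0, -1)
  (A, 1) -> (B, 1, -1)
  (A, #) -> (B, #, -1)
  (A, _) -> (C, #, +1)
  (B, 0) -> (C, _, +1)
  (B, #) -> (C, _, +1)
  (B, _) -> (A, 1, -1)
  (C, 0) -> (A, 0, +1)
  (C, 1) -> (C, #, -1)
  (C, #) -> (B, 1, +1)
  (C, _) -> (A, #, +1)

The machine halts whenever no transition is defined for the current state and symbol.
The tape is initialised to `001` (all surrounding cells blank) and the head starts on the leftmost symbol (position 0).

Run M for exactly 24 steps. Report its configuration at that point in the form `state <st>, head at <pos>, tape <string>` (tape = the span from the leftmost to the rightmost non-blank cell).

state C, head at 2, tape 11_#1

state=A head=0 tape=_[0]01_   (A,0)→(C,0,-1)
state=C head=-1 tape=[_]001_   (C,_)→(A,#,+1)
state=A head=0 tape=#[0]01_   (A,0)→(C,0,-1)
state=C head=-1 tape=[#]001_   (C,#)→(B,1,+1)
state=B head=0 tape=1[0]01_   (B,0)→(C,_,+1)
state=C head=1 tape=1_[0]1_   (C,0)→(A,0,+1)
state=A head=2 tape=1_0[1]_   (A,1)→(B,1,-1)
state=B head=1 tape=1_[0]1_   (B,0)→(C,_,+1)
state=C head=2 tape=1__[1]_   (C,1)→(C,#,-1)
state=C head=1 tape=1_[_]#_   (C,_)→(A,#,+1)
state=A head=2 tape=1_#[#]_   (A,#)→(B,#,-1)
state=B head=1 tape=1_[#]#_   (B,#)→(C,_,+1)
state=C head=2 tape=1__[#]_   (C,#)→(B,1,+1)
state=B head=3 tape=1__1[_]   (B,_)→(A,1,-1)
state=A head=2 tape=1__[1]1   (A,1)→(B,1,-1)
state=B head=1 tape=1_[_]11   (B,_)→(A,1,-1)
state=A head=0 tape=1[_]111   (A,_)→(C,#,+1)
state=C head=1 tape=1#[1]11   (C,1)→(C,#,-1)
state=C head=0 tape=1[#]#11   (C,#)→(B,1,+1)
state=B head=1 tape=11[#]11   (B,#)→(C,_,+1)
state=C head=2 tape=11_[1]1   (C,1)→(C,#,-1)
state=C head=1 tape=11[_]#1   (C,_)→(A,#,+1)
state=A head=2 tape=11#[#]1   (A,#)→(B,#,-1)
state=B head=1 tape=11[#]#1   (B,#)→(C,_,+1)
state=C head=2 tape=11_[#]1
After 24 steps: state C, head at 2, tape 11_#1.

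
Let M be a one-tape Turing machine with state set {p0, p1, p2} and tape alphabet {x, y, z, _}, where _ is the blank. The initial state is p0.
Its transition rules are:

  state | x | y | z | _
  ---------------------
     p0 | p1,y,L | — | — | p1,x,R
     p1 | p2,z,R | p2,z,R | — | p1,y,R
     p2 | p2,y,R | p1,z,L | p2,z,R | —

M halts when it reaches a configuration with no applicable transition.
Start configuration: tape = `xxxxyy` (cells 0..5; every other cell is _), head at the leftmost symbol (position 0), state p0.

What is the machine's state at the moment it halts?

p1

p0 | _[x]xxxyy   read x → write y, move L, go to p1
p1 | [_]yxxxyy   read _ → write y, move R, go to p1
p1 | y[y]xxxyy   read y → write z, move R, go to p2
p2 | yz[x]xxyy   read x → write y, move R, go to p2
p2 | yzy[x]xyy   read x → write y, move R, go to p2
p2 | yzyy[x]yy   read x → write y, move R, go to p2
p2 | yzyyy[y]y   read y → write z, move L, go to p1
p1 | yzyy[y]zy   read y → write z, move R, go to p2
p2 | yzyyz[z]y   read z → write z, move R, go to p2
p2 | yzyyzz[y]   read y → write z, move L, go to p1
p1 | yzyyz[z]z
No transition is defined for (p1, z); M halts in state p1.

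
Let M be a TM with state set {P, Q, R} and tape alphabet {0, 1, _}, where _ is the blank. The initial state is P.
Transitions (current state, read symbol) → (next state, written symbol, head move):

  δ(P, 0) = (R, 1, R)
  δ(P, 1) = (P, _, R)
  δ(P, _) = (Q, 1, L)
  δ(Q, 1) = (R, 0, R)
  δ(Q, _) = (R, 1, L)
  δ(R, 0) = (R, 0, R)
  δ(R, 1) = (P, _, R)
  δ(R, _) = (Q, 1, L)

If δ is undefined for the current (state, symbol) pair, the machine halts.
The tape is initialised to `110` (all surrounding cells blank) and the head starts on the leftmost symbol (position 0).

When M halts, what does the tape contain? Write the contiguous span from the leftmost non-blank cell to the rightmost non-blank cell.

state=P head=0 tape=[1]10___   (P,1)→(P,_,R)
state=P head=1 tape=_[1]0___   (P,1)→(P,_,R)
state=P head=2 tape=__[0]___   (P,0)→(R,1,R)
state=R head=3 tape=__1[_]__   (R,_)→(Q,1,L)
state=Q head=2 tape=__[1]1__   (Q,1)→(R,0,R)
state=R head=3 tape=__0[1]__   (R,1)→(P,_,R)
state=P head=4 tape=__0_[_]_   (P,_)→(Q,1,L)
state=Q head=3 tape=__0[_]1_   (Q,_)→(R,1,L)
state=R head=2 tape=__[0]11_   (R,0)→(R,0,R)
state=R head=3 tape=__0[1]1_   (R,1)→(P,_,R)
state=P head=4 tape=__0_[1]_   (P,1)→(P,_,R)
state=P head=5 tape=__0__[_]   (P,_)→(Q,1,L)
state=Q head=4 tape=__0_[_]1   (Q,_)→(R,1,L)
state=R head=3 tape=__0[_]11   (R,_)→(Q,1,L)
state=Q head=2 tape=__[0]111
The non-blank tape span at halt is 0111.

0111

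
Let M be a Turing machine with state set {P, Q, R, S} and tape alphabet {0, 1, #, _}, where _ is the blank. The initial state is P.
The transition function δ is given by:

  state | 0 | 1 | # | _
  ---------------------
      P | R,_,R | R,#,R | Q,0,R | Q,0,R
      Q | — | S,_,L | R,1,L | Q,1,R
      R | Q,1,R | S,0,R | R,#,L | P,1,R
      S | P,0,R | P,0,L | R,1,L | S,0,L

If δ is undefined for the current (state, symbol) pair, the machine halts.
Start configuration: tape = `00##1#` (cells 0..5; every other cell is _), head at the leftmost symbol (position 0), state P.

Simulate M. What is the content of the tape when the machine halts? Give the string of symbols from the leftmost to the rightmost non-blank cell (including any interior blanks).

00_#

state=P head=0 tape=[0]0##1#   (P,0)→(R,_,R)
state=R head=1 tape=_[0]##1#   (R,0)→(Q,1,R)
state=Q head=2 tape=_1[#]#1#   (Q,#)→(R,1,L)
state=R head=1 tape=_[1]1#1#   (R,1)→(S,0,R)
state=S head=2 tape=_0[1]#1#   (S,1)→(P,0,L)
state=P head=1 tape=_[0]0#1#   (P,0)→(R,_,R)
state=R head=2 tape=__[0]#1#   (R,0)→(Q,1,R)
state=Q head=3 tape=__1[#]1#   (Q,#)→(R,1,L)
state=R head=2 tape=__[1]11#   (R,1)→(S,0,R)
state=S head=3 tape=__0[1]1#   (S,1)→(P,0,L)
state=P head=2 tape=__[0]01#   (P,0)→(R,_,R)
state=R head=3 tape=___[0]1#   (R,0)→(Q,1,R)
state=Q head=4 tape=___1[1]#   (Q,1)→(S,_,L)
state=S head=3 tape=___[1]_#   (S,1)→(P,0,L)
state=P head=2 tape=__[_]0_#   (P,_)→(Q,0,R)
state=Q head=3 tape=__0[0]_#
The non-blank tape span at halt is 00_#.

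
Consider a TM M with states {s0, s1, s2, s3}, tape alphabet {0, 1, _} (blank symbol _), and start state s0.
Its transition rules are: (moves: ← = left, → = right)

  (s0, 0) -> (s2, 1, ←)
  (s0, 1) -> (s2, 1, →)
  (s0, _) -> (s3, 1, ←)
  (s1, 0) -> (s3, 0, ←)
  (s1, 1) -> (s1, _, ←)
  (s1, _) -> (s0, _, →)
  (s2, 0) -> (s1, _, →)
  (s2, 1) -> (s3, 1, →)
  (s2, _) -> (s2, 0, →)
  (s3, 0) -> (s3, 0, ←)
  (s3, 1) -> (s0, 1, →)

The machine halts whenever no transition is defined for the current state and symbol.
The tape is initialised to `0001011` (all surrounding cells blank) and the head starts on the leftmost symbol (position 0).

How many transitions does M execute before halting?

s0 | _[0]001011   read 0 → write 1, move ←, go to s2
s2 | [_]1001011   read _ → write 0, move →, go to s2
s2 | 0[1]001011   read 1 → write 1, move →, go to s3
s3 | 01[0]01011   read 0 → write 0, move ←, go to s3
s3 | 0[1]001011   read 1 → write 1, move →, go to s0
s0 | 01[0]01011   read 0 → write 1, move ←, go to s2
s2 | 0[1]101011   read 1 → write 1, move →, go to s3
s3 | 01[1]01011   read 1 → write 1, move →, go to s0
s0 | 011[0]1011   read 0 → write 1, move ←, go to s2
s2 | 01[1]11011   read 1 → write 1, move →, go to s3
s3 | 011[1]1011   read 1 → write 1, move →, go to s0
s0 | 0111[1]011   read 1 → write 1, move →, go to s2
s2 | 01111[0]11   read 0 → write _, move →, go to s1
s1 | 01111_[1]1   read 1 → write _, move ←, go to s1
s1 | 01111[_]_1   read _ → write _, move →, go to s0
s0 | 01111_[_]1   read _ → write 1, move ←, go to s3
s3 | 01111[_]11
M halts after 16 transitions.

16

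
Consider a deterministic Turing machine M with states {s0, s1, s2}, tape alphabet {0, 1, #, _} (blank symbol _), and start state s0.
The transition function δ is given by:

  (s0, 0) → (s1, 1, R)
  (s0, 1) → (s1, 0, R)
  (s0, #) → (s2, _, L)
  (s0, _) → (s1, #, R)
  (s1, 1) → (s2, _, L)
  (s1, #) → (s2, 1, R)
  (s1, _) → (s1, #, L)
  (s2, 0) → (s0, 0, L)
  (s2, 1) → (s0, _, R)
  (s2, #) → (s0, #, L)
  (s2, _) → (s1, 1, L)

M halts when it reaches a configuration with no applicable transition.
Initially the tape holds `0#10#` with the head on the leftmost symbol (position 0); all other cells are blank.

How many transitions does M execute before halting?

state=s0 head=0 tape=[0]#10#_   (s0,0)→(s1,1,R)
state=s1 head=1 tape=1[#]10#_   (s1,#)→(s2,1,R)
state=s2 head=2 tape=11[1]0#_   (s2,1)→(s0,_,R)
state=s0 head=3 tape=11_[0]#_   (s0,0)→(s1,1,R)
state=s1 head=4 tape=11_1[#]_   (s1,#)→(s2,1,R)
state=s2 head=5 tape=11_11[_]   (s2,_)→(s1,1,L)
state=s1 head=4 tape=11_1[1]1   (s1,1)→(s2,_,L)
state=s2 head=3 tape=11_[1]_1   (s2,1)→(s0,_,R)
state=s0 head=4 tape=11__[_]1   (s0,_)→(s1,#,R)
state=s1 head=5 tape=11__#[1]   (s1,1)→(s2,_,L)
state=s2 head=4 tape=11__[#]_   (s2,#)→(s0,#,L)
state=s0 head=3 tape=11_[_]#_   (s0,_)→(s1,#,R)
state=s1 head=4 tape=11_#[#]_   (s1,#)→(s2,1,R)
state=s2 head=5 tape=11_#1[_]   (s2,_)→(s1,1,L)
state=s1 head=4 tape=11_#[1]1   (s1,1)→(s2,_,L)
state=s2 head=3 tape=11_[#]_1   (s2,#)→(s0,#,L)
state=s0 head=2 tape=11[_]#_1   (s0,_)→(s1,#,R)
state=s1 head=3 tape=11#[#]_1   (s1,#)→(s2,1,R)
state=s2 head=4 tape=11#1[_]1   (s2,_)→(s1,1,L)
state=s1 head=3 tape=11#[1]11   (s1,1)→(s2,_,L)
state=s2 head=2 tape=11[#]_11   (s2,#)→(s0,#,L)
state=s0 head=1 tape=1[1]#_11   (s0,1)→(s1,0,R)
state=s1 head=2 tape=10[#]_11   (s1,#)→(s2,1,R)
state=s2 head=3 tape=101[_]11   (s2,_)→(s1,1,L)
state=s1 head=2 tape=10[1]111   (s1,1)→(s2,_,L)
state=s2 head=1 tape=1[0]_111   (s2,0)→(s0,0,L)
state=s0 head=0 tape=[1]0_111   (s0,1)→(s1,0,R)
state=s1 head=1 tape=0[0]_111
M halts after 27 transitions.

27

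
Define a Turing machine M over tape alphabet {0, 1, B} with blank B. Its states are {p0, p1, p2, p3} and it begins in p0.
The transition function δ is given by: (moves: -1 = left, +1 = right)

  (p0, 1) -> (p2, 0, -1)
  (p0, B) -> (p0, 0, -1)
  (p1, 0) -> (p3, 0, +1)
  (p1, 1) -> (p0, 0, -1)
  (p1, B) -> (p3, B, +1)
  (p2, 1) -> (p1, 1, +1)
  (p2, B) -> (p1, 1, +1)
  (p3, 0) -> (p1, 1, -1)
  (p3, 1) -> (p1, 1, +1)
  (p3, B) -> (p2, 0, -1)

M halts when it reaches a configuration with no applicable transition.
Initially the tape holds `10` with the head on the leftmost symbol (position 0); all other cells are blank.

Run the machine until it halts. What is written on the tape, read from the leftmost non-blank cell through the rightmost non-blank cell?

state=p0 head=0 tape=B[1]0BBB   (p0,1)→(p2,0,-1)
state=p2 head=-1 tape=[B]00BBB   (p2,B)→(p1,1,+1)
state=p1 head=0 tape=1[0]0BBB   (p1,0)→(p3,0,+1)
state=p3 head=1 tape=10[0]BBB   (p3,0)→(p1,1,-1)
state=p1 head=0 tape=1[0]1BBB   (p1,0)→(p3,0,+1)
state=p3 head=1 tape=10[1]BBB   (p3,1)→(p1,1,+1)
state=p1 head=2 tape=101[B]BB   (p1,B)→(p3,B,+1)
state=p3 head=3 tape=101B[B]B   (p3,B)→(p2,0,-1)
state=p2 head=2 tape=101[B]0B   (p2,B)→(p1,1,+1)
state=p1 head=3 tape=1011[0]B   (p1,0)→(p3,0,+1)
state=p3 head=4 tape=10110[B]   (p3,B)→(p2,0,-1)
state=p2 head=3 tape=1011[0]0
The non-blank tape span at halt is 101100.

101100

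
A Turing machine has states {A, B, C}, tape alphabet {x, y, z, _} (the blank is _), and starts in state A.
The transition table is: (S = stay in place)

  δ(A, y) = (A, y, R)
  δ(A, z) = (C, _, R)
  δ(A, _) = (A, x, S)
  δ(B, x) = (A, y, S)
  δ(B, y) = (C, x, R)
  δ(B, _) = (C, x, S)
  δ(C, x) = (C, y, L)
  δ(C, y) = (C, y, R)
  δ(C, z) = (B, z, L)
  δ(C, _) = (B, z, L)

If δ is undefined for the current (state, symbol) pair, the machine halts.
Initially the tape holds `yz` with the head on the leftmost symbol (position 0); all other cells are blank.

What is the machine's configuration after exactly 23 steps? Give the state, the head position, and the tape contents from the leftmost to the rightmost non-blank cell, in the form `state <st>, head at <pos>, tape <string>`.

A | [y]z__   read y → write y, move R, go to A
A | y[z]__   read z → write _, move R, go to C
C | y_[_]_   read _ → write z, move L, go to B
B | y[_]z_   read _ → write x, move S, go to C
C | y[x]z_   read x → write y, move L, go to C
C | [y]yz_   read y → write y, move R, go to C
C | y[y]z_   read y → write y, move R, go to C
C | yy[z]_   read z → write z, move L, go to B
B | y[y]z_   read y → write x, move R, go to C
C | yx[z]_   read z → write z, move L, go to B
B | y[x]z_   read x → write y, move S, go to A
A | y[y]z_   read y → write y, move R, go to A
A | yy[z]_   read z → write _, move R, go to C
C | yy_[_]   read _ → write z, move L, go to B
B | yy[_]z   read _ → write x, move S, go to C
C | yy[x]z   read x → write y, move L, go to C
C | y[y]yz   read y → write y, move R, go to C
C | yy[y]z   read y → write y, move R, go to C
C | yyy[z]   read z → write z, move L, go to B
B | yy[y]z   read y → write x, move R, go to C
C | yyx[z]   read z → write z, move L, go to B
B | yy[x]z   read x → write y, move S, go to A
A | yy[y]z   read y → write y, move R, go to A
A | yyy[z]
After 23 steps: state A, head at 3, tape yyyz.

state A, head at 3, tape yyyz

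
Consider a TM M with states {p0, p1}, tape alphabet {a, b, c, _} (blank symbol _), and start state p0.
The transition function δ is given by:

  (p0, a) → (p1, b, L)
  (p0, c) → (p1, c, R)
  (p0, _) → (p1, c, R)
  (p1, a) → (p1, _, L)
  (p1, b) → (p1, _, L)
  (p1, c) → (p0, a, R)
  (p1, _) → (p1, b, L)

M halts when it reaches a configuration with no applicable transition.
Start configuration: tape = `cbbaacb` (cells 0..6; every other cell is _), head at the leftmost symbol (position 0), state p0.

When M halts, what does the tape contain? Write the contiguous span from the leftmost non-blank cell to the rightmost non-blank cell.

state=p0 head=0 tape=[c]bbaacb   (p0,c)→(p1,c,R)
state=p1 head=1 tape=c[b]baacb   (p1,b)→(p1,_,L)
state=p1 head=0 tape=[c]_baacb   (p1,c)→(p0,a,R)
state=p0 head=1 tape=a[_]baacb   (p0,_)→(p1,c,R)
state=p1 head=2 tape=ac[b]aacb   (p1,b)→(p1,_,L)
state=p1 head=1 tape=a[c]_aacb   (p1,c)→(p0,a,R)
state=p0 head=2 tape=aa[_]aacb   (p0,_)→(p1,c,R)
state=p1 head=3 tape=aac[a]acb   (p1,a)→(p1,_,L)
state=p1 head=2 tape=aa[c]_acb   (p1,c)→(p0,a,R)
state=p0 head=3 tape=aaa[_]acb   (p0,_)→(p1,c,R)
state=p1 head=4 tape=aaac[a]cb   (p1,a)→(p1,_,L)
state=p1 head=3 tape=aaa[c]_cb   (p1,c)→(p0,a,R)
state=p0 head=4 tape=aaaa[_]cb   (p0,_)→(p1,c,R)
state=p1 head=5 tape=aaaac[c]b   (p1,c)→(p0,a,R)
state=p0 head=6 tape=aaaaca[b]
The non-blank tape span at halt is aaaacab.

aaaacab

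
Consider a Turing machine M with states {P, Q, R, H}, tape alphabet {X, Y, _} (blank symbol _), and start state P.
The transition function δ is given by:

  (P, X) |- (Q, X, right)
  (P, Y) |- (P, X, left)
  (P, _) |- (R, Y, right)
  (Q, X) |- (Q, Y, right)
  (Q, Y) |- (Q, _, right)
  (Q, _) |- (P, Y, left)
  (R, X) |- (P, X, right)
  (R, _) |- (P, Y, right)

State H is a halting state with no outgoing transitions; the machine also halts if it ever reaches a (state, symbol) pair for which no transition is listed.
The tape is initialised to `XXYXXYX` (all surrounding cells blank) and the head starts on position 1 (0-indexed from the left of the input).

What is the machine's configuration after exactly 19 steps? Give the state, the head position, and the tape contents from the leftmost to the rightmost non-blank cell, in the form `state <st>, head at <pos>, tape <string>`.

state P, head at 8, tape XX_YYYXY_Y

state=P head=1 tape=X[X]YXXYX___   (P,X)→(Q,X,right)
state=Q head=2 tape=XX[Y]XXYX___   (Q,Y)→(Q,_,right)
state=Q head=3 tape=XX_[X]XYX___   (Q,X)→(Q,Y,right)
state=Q head=4 tape=XX_Y[X]YX___   (Q,X)→(Q,Y,right)
state=Q head=5 tape=XX_YY[Y]X___   (Q,Y)→(Q,_,right)
state=Q head=6 tape=XX_YY_[X]___   (Q,X)→(Q,Y,right)
state=Q head=7 tape=XX_YY_Y[_]__   (Q,_)→(P,Y,left)
state=P head=6 tape=XX_YY_[Y]Y__   (P,Y)→(P,X,left)
state=P head=5 tape=XX_YY[_]XY__   (P,_)→(R,Y,right)
state=R head=6 tape=XX_YYY[X]Y__   (R,X)→(P,X,right)
state=P head=7 tape=XX_YYYX[Y]__   (P,Y)→(P,X,left)
state=P head=6 tape=XX_YYY[X]X__   (P,X)→(Q,X,right)
state=Q head=7 tape=XX_YYYX[X]__   (Q,X)→(Q,Y,right)
state=Q head=8 tape=XX_YYYXY[_]_   (Q,_)→(P,Y,left)
state=P head=7 tape=XX_YYYX[Y]Y_   (P,Y)→(P,X,left)
state=P head=6 tape=XX_YYY[X]XY_   (P,X)→(Q,X,right)
state=Q head=7 tape=XX_YYYX[X]Y_   (Q,X)→(Q,Y,right)
state=Q head=8 tape=XX_YYYXY[Y]_   (Q,Y)→(Q,_,right)
state=Q head=9 tape=XX_YYYXY_[_]   (Q,_)→(P,Y,left)
state=P head=8 tape=XX_YYYXY[_]Y
After 19 steps: state P, head at 8, tape XX_YYYXY_Y.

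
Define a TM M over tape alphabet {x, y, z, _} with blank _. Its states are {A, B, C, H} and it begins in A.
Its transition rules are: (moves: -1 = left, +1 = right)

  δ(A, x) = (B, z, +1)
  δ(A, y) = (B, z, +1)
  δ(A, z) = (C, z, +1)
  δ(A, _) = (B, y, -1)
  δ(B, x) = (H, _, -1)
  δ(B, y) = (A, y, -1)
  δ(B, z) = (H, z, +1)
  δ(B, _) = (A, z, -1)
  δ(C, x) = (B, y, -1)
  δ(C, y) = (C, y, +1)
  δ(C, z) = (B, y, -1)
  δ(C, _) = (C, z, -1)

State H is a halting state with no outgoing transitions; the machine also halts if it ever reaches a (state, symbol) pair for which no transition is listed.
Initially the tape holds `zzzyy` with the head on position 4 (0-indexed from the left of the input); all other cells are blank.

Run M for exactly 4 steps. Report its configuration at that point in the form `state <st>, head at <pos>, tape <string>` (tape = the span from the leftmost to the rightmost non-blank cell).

state B, head at 4, tape zzzyzy

state=A head=4 tape=zzzy[y]_   (A,y)→(B,z,+1)
state=B head=5 tape=zzzyz[_]   (B,_)→(A,z,-1)
state=A head=4 tape=zzzy[z]z   (A,z)→(C,z,+1)
state=C head=5 tape=zzzyz[z]   (C,z)→(B,y,-1)
state=B head=4 tape=zzzy[z]y
After 4 steps: state B, head at 4, tape zzzyzy.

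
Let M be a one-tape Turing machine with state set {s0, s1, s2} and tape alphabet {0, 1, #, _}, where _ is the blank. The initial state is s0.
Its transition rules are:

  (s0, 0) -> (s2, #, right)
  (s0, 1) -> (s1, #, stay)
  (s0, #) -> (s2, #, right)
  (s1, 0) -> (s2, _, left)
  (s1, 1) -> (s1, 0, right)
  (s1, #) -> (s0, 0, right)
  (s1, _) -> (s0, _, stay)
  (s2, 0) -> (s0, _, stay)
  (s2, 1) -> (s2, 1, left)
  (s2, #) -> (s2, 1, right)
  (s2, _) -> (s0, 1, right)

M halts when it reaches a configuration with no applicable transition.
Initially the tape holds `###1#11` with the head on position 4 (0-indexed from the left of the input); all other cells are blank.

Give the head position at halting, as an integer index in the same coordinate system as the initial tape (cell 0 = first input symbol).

state=s0 head=4 tape=_###1[#]11_   (s0,#)→(s2,#,right)
state=s2 head=5 tape=_###1#[1]1_   (s2,1)→(s2,1,left)
state=s2 head=4 tape=_###1[#]11_   (s2,#)→(s2,1,right)
state=s2 head=5 tape=_###11[1]1_   (s2,1)→(s2,1,left)
state=s2 head=4 tape=_###1[1]11_   (s2,1)→(s2,1,left)
state=s2 head=3 tape=_###[1]111_   (s2,1)→(s2,1,left)
state=s2 head=2 tape=_##[#]1111_   (s2,#)→(s2,1,right)
state=s2 head=3 tape=_##1[1]111_   (s2,1)→(s2,1,left)
state=s2 head=2 tape=_##[1]1111_   (s2,1)→(s2,1,left)
state=s2 head=1 tape=_#[#]11111_   (s2,#)→(s2,1,right)
state=s2 head=2 tape=_#1[1]1111_   (s2,1)→(s2,1,left)
state=s2 head=1 tape=_#[1]11111_   (s2,1)→(s2,1,left)
state=s2 head=0 tape=_[#]111111_   (s2,#)→(s2,1,right)
state=s2 head=1 tape=_1[1]11111_   (s2,1)→(s2,1,left)
state=s2 head=0 tape=_[1]111111_   (s2,1)→(s2,1,left)
state=s2 head=-1 tape=[_]1111111_   (s2,_)→(s0,1,right)
state=s0 head=0 tape=1[1]111111_   (s0,1)→(s1,#,stay)
state=s1 head=0 tape=1[#]111111_   (s1,#)→(s0,0,right)
state=s0 head=1 tape=10[1]11111_   (s0,1)→(s1,#,stay)
state=s1 head=1 tape=10[#]11111_   (s1,#)→(s0,0,right)
state=s0 head=2 tape=100[1]1111_   (s0,1)→(s1,#,stay)
state=s1 head=2 tape=100[#]1111_   (s1,#)→(s0,0,right)
state=s0 head=3 tape=1000[1]111_   (s0,1)→(s1,#,stay)
state=s1 head=3 tape=1000[#]111_   (s1,#)→(s0,0,right)
state=s0 head=4 tape=10000[1]11_   (s0,1)→(s1,#,stay)
state=s1 head=4 tape=10000[#]11_   (s1,#)→(s0,0,right)
state=s0 head=5 tape=100000[1]1_   (s0,1)→(s1,#,stay)
state=s1 head=5 tape=100000[#]1_   (s1,#)→(s0,0,right)
state=s0 head=6 tape=1000000[1]_   (s0,1)→(s1,#,stay)
state=s1 head=6 tape=1000000[#]_   (s1,#)→(s0,0,right)
state=s0 head=7 tape=10000000[_]
At halt the head is at cell 7.

7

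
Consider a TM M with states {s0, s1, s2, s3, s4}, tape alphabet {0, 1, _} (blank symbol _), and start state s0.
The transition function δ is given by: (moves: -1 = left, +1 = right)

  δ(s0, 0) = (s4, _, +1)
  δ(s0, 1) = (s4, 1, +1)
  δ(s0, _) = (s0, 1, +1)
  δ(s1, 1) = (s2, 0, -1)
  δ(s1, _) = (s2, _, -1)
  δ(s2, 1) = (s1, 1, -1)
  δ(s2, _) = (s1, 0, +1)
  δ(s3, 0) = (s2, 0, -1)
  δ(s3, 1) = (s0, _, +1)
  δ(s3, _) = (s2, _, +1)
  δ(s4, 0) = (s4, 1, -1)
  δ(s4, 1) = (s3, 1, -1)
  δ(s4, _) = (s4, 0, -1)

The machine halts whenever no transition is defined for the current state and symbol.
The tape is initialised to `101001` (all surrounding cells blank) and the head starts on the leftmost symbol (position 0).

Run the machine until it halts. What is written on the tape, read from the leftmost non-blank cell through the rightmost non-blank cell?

state=s0 head=0 tape=__[1]01001   (s0,1)→(s4,1,+1)
state=s4 head=1 tape=__1[0]1001   (s4,0)→(s4,1,-1)
state=s4 head=0 tape=__[1]11001   (s4,1)→(s3,1,-1)
state=s3 head=-1 tape=_[_]111001   (s3,_)→(s2,_,+1)
state=s2 head=0 tape=__[1]11001   (s2,1)→(s1,1,-1)
state=s1 head=-1 tape=_[_]111001   (s1,_)→(s2,_,-1)
state=s2 head=-2 tape=[_]_111001   (s2,_)→(s1,0,+1)
state=s1 head=-1 tape=0[_]111001   (s1,_)→(s2,_,-1)
state=s2 head=-2 tape=[0]_111001
The non-blank tape span at halt is 0_111001.

0_111001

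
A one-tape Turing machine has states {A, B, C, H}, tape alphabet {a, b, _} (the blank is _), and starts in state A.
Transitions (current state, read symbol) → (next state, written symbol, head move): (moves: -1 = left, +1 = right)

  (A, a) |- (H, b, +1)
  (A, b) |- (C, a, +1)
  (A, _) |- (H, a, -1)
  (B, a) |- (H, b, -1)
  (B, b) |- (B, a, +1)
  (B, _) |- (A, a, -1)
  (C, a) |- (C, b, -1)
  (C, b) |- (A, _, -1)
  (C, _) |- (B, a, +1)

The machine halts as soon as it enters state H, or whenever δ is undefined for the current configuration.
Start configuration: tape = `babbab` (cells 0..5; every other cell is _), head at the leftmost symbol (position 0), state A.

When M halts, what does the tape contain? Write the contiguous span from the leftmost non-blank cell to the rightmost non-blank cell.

aaaaabb

A | _[b]abbab   read b → write a, move +1, go to C
C | _a[a]bbab   read a → write b, move -1, go to C
C | _[a]bbbab   read a → write b, move -1, go to C
C | [_]bbbbab   read _ → write a, move +1, go to B
B | a[b]bbbab   read b → write a, move +1, go to B
B | aa[b]bbab   read b → write a, move +1, go to B
B | aaa[b]bab   read b → write a, move +1, go to B
B | aaaa[b]ab   read b → write a, move +1, go to B
B | aaaaa[a]b   read a → write b, move -1, go to H
H | aaaa[a]bb
The non-blank tape span at halt is aaaaabb.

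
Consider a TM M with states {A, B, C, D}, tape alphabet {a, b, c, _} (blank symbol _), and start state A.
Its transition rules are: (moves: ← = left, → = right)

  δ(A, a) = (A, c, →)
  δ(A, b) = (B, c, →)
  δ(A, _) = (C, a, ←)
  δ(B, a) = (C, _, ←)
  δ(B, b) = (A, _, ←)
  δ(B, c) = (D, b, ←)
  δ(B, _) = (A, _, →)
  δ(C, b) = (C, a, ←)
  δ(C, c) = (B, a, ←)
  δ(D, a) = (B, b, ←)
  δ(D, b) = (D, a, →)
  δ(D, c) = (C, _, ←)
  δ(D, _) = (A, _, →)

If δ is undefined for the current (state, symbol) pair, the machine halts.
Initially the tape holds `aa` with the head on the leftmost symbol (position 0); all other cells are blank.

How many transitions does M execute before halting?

21

state=A head=0 tape=_[a]a__   (A,a)→(A,c,→)
state=A head=1 tape=_c[a]__   (A,a)→(A,c,→)
state=A head=2 tape=_cc[_]_   (A,_)→(C,a,←)
state=C head=1 tape=_c[c]a_   (C,c)→(B,a,←)
state=B head=0 tape=_[c]aa_   (B,c)→(D,b,←)
state=D head=-1 tape=[_]baa_   (D,_)→(A,_,→)
state=A head=0 tape=_[b]aa_   (A,b)→(B,c,→)
state=B head=1 tape=_c[a]a_   (B,a)→(C,_,←)
state=C head=0 tape=_[c]_a_   (C,c)→(B,a,←)
state=B head=-1 tape=[_]a_a_   (B,_)→(A,_,→)
state=A head=0 tape=_[a]_a_   (A,a)→(A,c,→)
state=A head=1 tape=_c[_]a_   (A,_)→(C,a,←)
state=C head=0 tape=_[c]aa_   (C,c)→(B,a,←)
state=B head=-1 tape=[_]aaa_   (B,_)→(A,_,→)
state=A head=0 tape=_[a]aa_   (A,a)→(A,c,→)
state=A head=1 tape=_c[a]a_   (A,a)→(A,c,→)
state=A head=2 tape=_cc[a]_   (A,a)→(A,c,→)
state=A head=3 tape=_ccc[_]   (A,_)→(C,a,←)
state=C head=2 tape=_cc[c]a   (C,c)→(B,a,←)
state=B head=1 tape=_c[c]aa   (B,c)→(D,b,←)
state=D head=0 tape=_[c]baa   (D,c)→(C,_,←)
state=C head=-1 tape=[_]_baa
M halts after 21 transitions.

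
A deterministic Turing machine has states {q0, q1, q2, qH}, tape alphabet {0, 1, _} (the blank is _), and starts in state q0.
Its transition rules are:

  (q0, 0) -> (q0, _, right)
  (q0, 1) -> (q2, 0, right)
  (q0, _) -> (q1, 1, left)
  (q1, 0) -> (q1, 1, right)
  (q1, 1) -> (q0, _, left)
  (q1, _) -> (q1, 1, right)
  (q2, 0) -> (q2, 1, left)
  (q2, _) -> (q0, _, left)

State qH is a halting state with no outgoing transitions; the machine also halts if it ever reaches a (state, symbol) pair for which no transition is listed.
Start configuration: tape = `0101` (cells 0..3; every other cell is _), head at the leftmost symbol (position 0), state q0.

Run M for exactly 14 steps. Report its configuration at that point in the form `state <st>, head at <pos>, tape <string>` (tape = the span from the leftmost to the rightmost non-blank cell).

state q0, head at -2, tape 1__111

q0 | __[0]101   read 0 → write _, move right, go to q0
q0 | ___[1]01   read 1 → write 0, move right, go to q2
q2 | ___0[0]1   read 0 → write 1, move left, go to q2
q2 | ___[0]11   read 0 → write 1, move left, go to q2
q2 | __[_]111   read _ → write _, move left, go to q0
q0 | _[_]_111   read _ → write 1, move left, go to q1
q1 | [_]1_111   read _ → write 1, move right, go to q1
q1 | 1[1]_111   read 1 → write _, move left, go to q0
q0 | [1]__111   read 1 → write 0, move right, go to q2
q2 | 0[_]_111   read _ → write _, move left, go to q0
q0 | [0]__111   read 0 → write _, move right, go to q0
q0 | _[_]_111   read _ → write 1, move left, go to q1
q1 | [_]1_111   read _ → write 1, move right, go to q1
q1 | 1[1]_111   read 1 → write _, move left, go to q0
q0 | [1]__111
After 14 steps: state q0, head at -2, tape 1__111.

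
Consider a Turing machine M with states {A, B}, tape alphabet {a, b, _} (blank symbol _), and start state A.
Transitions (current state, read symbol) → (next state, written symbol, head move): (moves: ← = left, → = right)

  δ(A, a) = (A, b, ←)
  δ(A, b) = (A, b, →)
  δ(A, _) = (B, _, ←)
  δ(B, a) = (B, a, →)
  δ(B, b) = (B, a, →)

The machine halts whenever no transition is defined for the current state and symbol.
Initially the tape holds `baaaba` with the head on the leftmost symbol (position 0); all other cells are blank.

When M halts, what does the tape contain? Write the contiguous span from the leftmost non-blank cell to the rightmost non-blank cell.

bbbbba

state=A head=0 tape=[b]aaaba_   (A,b)→(A,b,→)
state=A head=1 tape=b[a]aaba_   (A,a)→(A,b,←)
state=A head=0 tape=[b]baaba_   (A,b)→(A,b,→)
state=A head=1 tape=b[b]aaba_   (A,b)→(A,b,→)
state=A head=2 tape=bb[a]aba_   (A,a)→(A,b,←)
state=A head=1 tape=b[b]baba_   (A,b)→(A,b,→)
state=A head=2 tape=bb[b]aba_   (A,b)→(A,b,→)
state=A head=3 tape=bbb[a]ba_   (A,a)→(A,b,←)
state=A head=2 tape=bb[b]bba_   (A,b)→(A,b,→)
state=A head=3 tape=bbb[b]ba_   (A,b)→(A,b,→)
state=A head=4 tape=bbbb[b]a_   (A,b)→(A,b,→)
state=A head=5 tape=bbbbb[a]_   (A,a)→(A,b,←)
state=A head=4 tape=bbbb[b]b_   (A,b)→(A,b,→)
state=A head=5 tape=bbbbb[b]_   (A,b)→(A,b,→)
state=A head=6 tape=bbbbbb[_]   (A,_)→(B,_,←)
state=B head=5 tape=bbbbb[b]_   (B,b)→(B,a,→)
state=B head=6 tape=bbbbba[_]
The non-blank tape span at halt is bbbbba.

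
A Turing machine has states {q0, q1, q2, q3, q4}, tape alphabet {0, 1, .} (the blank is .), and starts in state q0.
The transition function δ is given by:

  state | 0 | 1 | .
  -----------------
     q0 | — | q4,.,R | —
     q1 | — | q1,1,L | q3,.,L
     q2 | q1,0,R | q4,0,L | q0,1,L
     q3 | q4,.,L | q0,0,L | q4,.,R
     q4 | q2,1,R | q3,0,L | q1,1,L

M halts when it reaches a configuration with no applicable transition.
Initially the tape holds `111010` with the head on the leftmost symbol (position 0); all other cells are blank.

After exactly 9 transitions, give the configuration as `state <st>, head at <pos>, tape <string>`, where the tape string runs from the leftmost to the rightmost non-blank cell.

state q1, head at 3, tape 10010

state=q0 head=0 tape=[1]11010   (q0,1)→(q4,.,R)
state=q4 head=1 tape=.[1]1010   (q4,1)→(q3,0,L)
state=q3 head=0 tape=[.]01010   (q3,.)→(q4,.,R)
state=q4 head=1 tape=.[0]1010   (q4,0)→(q2,1,R)
state=q2 head=2 tape=.1[1]010   (q2,1)→(q4,0,L)
state=q4 head=1 tape=.[1]0010   (q4,1)→(q3,0,L)
state=q3 head=0 tape=[.]00010   (q3,.)→(q4,.,R)
state=q4 head=1 tape=.[0]0010   (q4,0)→(q2,1,R)
state=q2 head=2 tape=.1[0]010   (q2,0)→(q1,0,R)
state=q1 head=3 tape=.10[0]10
After 9 steps: state q1, head at 3, tape 10010.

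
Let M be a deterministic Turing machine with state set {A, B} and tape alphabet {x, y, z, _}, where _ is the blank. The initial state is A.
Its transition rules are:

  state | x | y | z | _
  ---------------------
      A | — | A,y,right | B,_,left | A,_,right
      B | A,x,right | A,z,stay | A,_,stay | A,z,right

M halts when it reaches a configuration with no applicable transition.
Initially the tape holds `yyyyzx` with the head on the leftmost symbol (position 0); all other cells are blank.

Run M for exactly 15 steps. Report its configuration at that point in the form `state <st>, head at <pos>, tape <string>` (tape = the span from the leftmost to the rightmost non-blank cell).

state A, head at 1, tape z_____x

A | _[y]yyyzx   read y → write y, move right, go to A
A | _y[y]yyzx   read y → write y, move right, go to A
A | _yy[y]yzx   read y → write y, move right, go to A
A | _yyy[y]zx   read y → write y, move right, go to A
A | _yyyy[z]x   read z → write _, move left, go to B
B | _yyy[y]_x   read y → write z, move stay, go to A
A | _yyy[z]_x   read z → write _, move left, go to B
B | _yy[y]__x   read y → write z, move stay, go to A
A | _yy[z]__x   read z → write _, move left, go to B
B | _y[y]___x   read y → write z, move stay, go to A
A | _y[z]___x   read z → write _, move left, go to B
B | _[y]____x   read y → write z, move stay, go to A
A | _[z]____x   read z → write _, move left, go to B
B | [_]_____x   read _ → write z, move right, go to A
A | z[_]____x   read _ → write _, move right, go to A
A | z_[_]___x
After 15 steps: state A, head at 1, tape z_____x.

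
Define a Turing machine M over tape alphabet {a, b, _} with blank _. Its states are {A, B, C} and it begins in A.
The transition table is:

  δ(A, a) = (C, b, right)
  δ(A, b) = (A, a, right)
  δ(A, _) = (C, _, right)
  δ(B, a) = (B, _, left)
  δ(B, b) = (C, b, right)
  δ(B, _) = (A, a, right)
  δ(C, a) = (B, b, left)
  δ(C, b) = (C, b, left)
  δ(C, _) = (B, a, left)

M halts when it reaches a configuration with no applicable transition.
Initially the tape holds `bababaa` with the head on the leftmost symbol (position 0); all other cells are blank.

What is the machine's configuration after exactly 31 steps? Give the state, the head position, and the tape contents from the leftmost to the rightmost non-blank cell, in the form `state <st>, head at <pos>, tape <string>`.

state C, head at -1, tape a_bbbbbbaa

A | ___[b]ababaa   read b → write a, move right, go to A
A | ___a[a]babaa   read a → write b, move right, go to C
C | ___ab[b]abaa   read b → write b, move left, go to C
C | ___a[b]babaa   read b → write b, move left, go to C
C | ___[a]bbabaa   read a → write b, move left, go to B
B | __[_]bbbabaa   read _ → write a, move right, go to A
A | __a[b]bbabaa   read b → write a, move right, go to A
A | __aa[b]babaa   read b → write a, move right, go to A
A | __aaa[b]abaa   read b → write a, move right, go to A
A | __aaaa[a]baa   read a → write b, move right, go to C
C | __aaaab[b]aa   read b → write b, move left, go to C
C | __aaaa[b]baa   read b → write b, move left, go to C
C | __aaa[a]bbaa   read a → write b, move left, go to B
B | __aa[a]bbbaa   read a → write _, move left, go to B
B | __a[a]_bbbaa   read a → write _, move left, go to B
B | __[a]__bbbaa   read a → write _, move left, go to B
B | _[_]___bbbaa   read _ → write a, move right, go to A
A | _a[_]__bbbaa   read _ → write _, move right, go to C
C | _a_[_]_bbbaa   read _ → write a, move left, go to B
B | _a[_]a_bbbaa   read _ → write a, move right, go to A
A | _aa[a]_bbbaa   read a → write b, move right, go to C
C | _aab[_]bbbaa   read _ → write a, move left, go to B
B | _aa[b]abbbaa   read b → write b, move right, go to C
C | _aab[a]bbbaa   read a → write b, move left, go to B
B | _aa[b]bbbbaa   read b → write b, move right, go to C
C | _aab[b]bbbaa   read b → write b, move left, go to C
C | _aa[b]bbbbaa   read b → write b, move left, go to C
C | _a[a]bbbbbaa   read a → write b, move left, go to B
B | _[a]bbbbbbaa   read a → write _, move left, go to B
B | [_]_bbbbbbaa   read _ → write a, move right, go to A
A | a[_]bbbbbbaa   read _ → write _, move right, go to C
C | a_[b]bbbbbaa
After 31 steps: state C, head at -1, tape a_bbbbbbaa.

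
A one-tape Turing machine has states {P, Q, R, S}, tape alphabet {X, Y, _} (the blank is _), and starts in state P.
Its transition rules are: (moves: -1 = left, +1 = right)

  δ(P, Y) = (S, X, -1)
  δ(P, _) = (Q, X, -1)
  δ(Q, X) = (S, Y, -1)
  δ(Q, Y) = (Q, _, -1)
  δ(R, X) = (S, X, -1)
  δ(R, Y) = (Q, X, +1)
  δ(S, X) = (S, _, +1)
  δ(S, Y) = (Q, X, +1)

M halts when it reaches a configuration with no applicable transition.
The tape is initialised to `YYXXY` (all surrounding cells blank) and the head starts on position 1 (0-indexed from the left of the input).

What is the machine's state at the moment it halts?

state=P head=1 tape=Y[Y]XXY   (P,Y)→(S,X,-1)
state=S head=0 tape=[Y]XXXY   (S,Y)→(Q,X,+1)
state=Q head=1 tape=X[X]XXY   (Q,X)→(S,Y,-1)
state=S head=0 tape=[X]YXXY   (S,X)→(S,_,+1)
state=S head=1 tape=_[Y]XXY   (S,Y)→(Q,X,+1)
state=Q head=2 tape=_X[X]XY   (Q,X)→(S,Y,-1)
state=S head=1 tape=_[X]YXY   (S,X)→(S,_,+1)
state=S head=2 tape=__[Y]XY   (S,Y)→(Q,X,+1)
state=Q head=3 tape=__X[X]Y   (Q,X)→(S,Y,-1)
state=S head=2 tape=__[X]YY   (S,X)→(S,_,+1)
state=S head=3 tape=___[Y]Y   (S,Y)→(Q,X,+1)
state=Q head=4 tape=___X[Y]   (Q,Y)→(Q,_,-1)
state=Q head=3 tape=___[X]_   (Q,X)→(S,Y,-1)
state=S head=2 tape=__[_]Y_
No transition is defined for (S, _); M halts in state S.

S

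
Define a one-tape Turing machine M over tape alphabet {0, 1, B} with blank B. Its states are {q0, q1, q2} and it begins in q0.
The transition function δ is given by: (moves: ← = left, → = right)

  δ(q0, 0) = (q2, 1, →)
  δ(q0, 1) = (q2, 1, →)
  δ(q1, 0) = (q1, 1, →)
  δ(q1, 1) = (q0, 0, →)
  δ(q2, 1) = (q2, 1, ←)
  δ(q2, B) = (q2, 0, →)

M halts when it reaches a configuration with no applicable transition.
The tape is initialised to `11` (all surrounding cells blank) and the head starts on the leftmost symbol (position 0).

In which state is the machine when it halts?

state=q0 head=0 tape=B[1]1   (q0,1)→(q2,1,→)
state=q2 head=1 tape=B1[1]   (q2,1)→(q2,1,←)
state=q2 head=0 tape=B[1]1   (q2,1)→(q2,1,←)
state=q2 head=-1 tape=[B]11   (q2,B)→(q2,0,→)
state=q2 head=0 tape=0[1]1   (q2,1)→(q2,1,←)
state=q2 head=-1 tape=[0]11
No transition is defined for (q2, 0); M halts in state q2.

q2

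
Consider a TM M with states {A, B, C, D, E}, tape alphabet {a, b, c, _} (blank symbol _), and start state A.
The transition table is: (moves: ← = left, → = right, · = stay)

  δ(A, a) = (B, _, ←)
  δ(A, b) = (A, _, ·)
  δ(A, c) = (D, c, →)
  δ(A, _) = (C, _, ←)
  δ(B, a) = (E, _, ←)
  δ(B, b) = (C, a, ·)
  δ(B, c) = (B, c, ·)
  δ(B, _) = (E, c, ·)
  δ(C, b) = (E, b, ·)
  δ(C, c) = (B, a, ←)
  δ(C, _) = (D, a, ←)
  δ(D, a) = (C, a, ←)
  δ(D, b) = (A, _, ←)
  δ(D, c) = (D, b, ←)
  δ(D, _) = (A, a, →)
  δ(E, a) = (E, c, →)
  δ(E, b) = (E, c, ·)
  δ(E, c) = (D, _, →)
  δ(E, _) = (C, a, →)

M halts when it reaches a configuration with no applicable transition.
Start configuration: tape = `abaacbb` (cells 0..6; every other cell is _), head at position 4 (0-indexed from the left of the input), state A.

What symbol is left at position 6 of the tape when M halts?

A | abaa[c]bb   read c → write c, move →, go to D
D | abaac[b]b   read b → write _, move ←, go to A
A | abaa[c]_b   read c → write c, move →, go to D
D | abaac[_]b   read _ → write a, move →, go to A
A | abaaca[b]   read b → write _, move ·, go to A
A | abaaca[_]   read _ → write _, move ←, go to C
C | abaac[a]_
Cell 6 holds _ when M halts.

_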